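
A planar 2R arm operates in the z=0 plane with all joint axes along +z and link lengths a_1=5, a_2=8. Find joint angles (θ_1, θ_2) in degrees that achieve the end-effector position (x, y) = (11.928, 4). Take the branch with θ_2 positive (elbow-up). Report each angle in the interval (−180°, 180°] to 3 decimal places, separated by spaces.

-0.004 30.007

cos θ_2 = (158.2772−5²−8²)/(2·5·8) = 0.8660; θ_2 = 30.0069° (elbow-up)
β = atan2(4.0000,11.9280) = 18.5386°; ψ = atan2(4.0008,11.9277) = 18.5427°
θ_1 = β − ψ = -0.0040°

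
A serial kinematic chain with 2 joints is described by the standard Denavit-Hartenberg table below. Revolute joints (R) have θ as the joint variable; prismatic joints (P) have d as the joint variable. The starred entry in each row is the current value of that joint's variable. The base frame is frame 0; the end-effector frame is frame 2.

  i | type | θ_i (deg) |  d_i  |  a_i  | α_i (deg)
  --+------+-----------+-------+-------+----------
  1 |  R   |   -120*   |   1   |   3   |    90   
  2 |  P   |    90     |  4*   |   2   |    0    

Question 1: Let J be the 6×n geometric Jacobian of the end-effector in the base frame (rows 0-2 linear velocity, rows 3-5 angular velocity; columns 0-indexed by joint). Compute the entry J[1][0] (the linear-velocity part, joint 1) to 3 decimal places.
axis z_0 = ẑ; lever o_n−o_0 = (-4.9641,-0.5981,3.0000)
cross product → J_v[:, 0] = (0.5981,-4.9641,0.0000)
J_ω[:, 0] = z_0
entry J[1][0] = -4.9641

-4.964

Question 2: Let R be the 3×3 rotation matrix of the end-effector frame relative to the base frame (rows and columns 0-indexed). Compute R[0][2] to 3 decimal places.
End-effector z-axis (col 2 of R) = (-0.8660,0.5000,0.0000)
R[0][2] = -0.8660

-0.866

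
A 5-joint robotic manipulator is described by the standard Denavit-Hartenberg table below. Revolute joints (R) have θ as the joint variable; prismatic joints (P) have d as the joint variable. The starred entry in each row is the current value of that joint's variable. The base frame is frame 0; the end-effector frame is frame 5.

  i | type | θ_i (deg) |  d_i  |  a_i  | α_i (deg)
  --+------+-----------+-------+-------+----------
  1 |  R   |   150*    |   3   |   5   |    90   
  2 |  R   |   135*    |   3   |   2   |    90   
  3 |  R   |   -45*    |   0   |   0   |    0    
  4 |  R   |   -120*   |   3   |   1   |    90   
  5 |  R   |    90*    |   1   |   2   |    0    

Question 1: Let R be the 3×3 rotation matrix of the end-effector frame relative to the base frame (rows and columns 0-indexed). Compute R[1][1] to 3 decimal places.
End-effector y-axis (col 1 of R) = (0.7209,-0.1174,0.6830)
R[1][1] = -0.1174

-0.117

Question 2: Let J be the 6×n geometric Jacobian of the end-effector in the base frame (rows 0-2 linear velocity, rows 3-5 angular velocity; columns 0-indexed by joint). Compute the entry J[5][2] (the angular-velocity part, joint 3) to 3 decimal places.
0.707

axis z_2 = (-0.6124,0.3536,0.7071); lever o_n−o_2 = (-3.4583,2.8132,2.6695)
cross product → J_v[:, 2] = (-1.0454,-0.8107,-0.5000)
J_ω[:, 2] = z_2
entry J[5][2] = 0.7071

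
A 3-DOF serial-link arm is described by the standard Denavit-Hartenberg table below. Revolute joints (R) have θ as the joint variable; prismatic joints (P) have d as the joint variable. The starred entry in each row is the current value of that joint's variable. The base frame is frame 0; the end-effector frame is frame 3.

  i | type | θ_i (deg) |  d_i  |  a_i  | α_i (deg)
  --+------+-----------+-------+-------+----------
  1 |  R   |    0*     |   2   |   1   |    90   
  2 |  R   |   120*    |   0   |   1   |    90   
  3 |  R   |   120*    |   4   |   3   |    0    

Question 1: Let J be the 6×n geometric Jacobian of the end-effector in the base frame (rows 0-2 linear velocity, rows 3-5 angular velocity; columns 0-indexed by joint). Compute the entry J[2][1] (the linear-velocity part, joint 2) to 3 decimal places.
3.714

axis z_1 = (0.0000,-1.0000,0.0000); lever o_n−o_1 = (3.7141,-2.5981,1.5670)
cross product → J_v[:, 1] = (-1.5670,0.0000,3.7141)
J_ω[:, 1] = z_1
entry J[2][1] = 3.7141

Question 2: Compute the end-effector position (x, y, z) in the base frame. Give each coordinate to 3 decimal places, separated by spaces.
4.714 -2.598 3.567

after link 1: o_1 = (1.0000, 0.0000, 2.0000)
after link 2: o_2 = (0.5000, 0.0000, 2.8660)
after link 3: o_3 = (4.7141, -2.5981, 3.5670)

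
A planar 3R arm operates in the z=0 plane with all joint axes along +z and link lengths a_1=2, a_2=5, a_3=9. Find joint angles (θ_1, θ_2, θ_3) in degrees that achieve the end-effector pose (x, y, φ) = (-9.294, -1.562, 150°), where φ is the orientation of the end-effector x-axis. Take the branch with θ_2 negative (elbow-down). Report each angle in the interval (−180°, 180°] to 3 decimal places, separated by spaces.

-59.991 -60.009 -89.999

wrist centre = target − a_3·(cos φ, sin φ) = (-1.4998, -6.0620)
cos θ_2 = (38.9972−2²−5²)/(2·2·5) = 0.4999; θ_2 = -60.0094° (elbow-down)
β = atan2(-6.0620,-1.4998) = -103.8962°; ψ = atan2(-4.3305,4.4993) = -43.9051°
θ_1 = β − ψ = -59.9911°
θ_3 = φ − θ_1 − θ_2 = -89.9995° (wrapped to (-180°,180°])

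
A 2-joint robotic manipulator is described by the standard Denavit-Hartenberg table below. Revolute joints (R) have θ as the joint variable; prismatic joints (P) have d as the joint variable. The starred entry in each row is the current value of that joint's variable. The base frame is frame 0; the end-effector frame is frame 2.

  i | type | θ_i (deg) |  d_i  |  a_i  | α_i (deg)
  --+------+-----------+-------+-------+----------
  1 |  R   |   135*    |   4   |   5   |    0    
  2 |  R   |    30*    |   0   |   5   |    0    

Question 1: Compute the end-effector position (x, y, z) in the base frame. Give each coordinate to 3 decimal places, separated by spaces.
-8.365 4.830 4.000

after link 1: o_1 = (-3.5355, 3.5355, 4.0000)
after link 2: o_2 = (-8.3652, 4.8296, 4.0000)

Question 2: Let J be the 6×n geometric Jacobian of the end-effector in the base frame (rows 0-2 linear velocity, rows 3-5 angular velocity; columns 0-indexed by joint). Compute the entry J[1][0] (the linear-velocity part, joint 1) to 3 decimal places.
axis z_0 = ẑ; lever o_n−o_0 = (-8.3652,4.8296,4.0000)
cross product → J_v[:, 0] = (-4.8296,-8.3652,0.0000)
J_ω[:, 0] = z_0
entry J[1][0] = -8.3652

-8.365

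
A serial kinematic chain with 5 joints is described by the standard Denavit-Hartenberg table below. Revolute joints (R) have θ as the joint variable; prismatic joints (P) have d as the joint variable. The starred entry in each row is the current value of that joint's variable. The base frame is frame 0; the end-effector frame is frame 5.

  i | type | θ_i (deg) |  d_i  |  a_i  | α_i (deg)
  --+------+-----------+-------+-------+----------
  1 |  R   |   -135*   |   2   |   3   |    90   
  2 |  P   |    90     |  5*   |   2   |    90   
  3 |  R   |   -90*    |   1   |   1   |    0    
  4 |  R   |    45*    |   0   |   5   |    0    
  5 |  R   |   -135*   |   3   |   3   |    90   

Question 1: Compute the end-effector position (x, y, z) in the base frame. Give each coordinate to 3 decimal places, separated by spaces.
-5.278 -4.621 4.536

after link 1: o_1 = (-2.1213, -2.1213, 2.0000)
after link 2: o_2 = (-5.6569, 1.4142, 4.0000)
after link 3: o_3 = (-5.6569, -0.0000, 4.0000)
after link 4: o_4 = (-3.1569, -2.5000, 7.5355)
after link 5: o_5 = (-5.2782, -4.6213, 4.5355)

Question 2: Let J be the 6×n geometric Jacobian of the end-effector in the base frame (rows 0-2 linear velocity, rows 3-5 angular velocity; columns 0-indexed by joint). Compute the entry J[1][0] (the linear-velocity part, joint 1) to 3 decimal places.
axis z_0 = ẑ; lever o_n−o_0 = (-5.2782,-4.6213,4.5355)
cross product → J_v[:, 0] = (4.6213,-5.2782,0.0000)
J_ω[:, 0] = z_0
entry J[1][0] = -5.2782

-5.278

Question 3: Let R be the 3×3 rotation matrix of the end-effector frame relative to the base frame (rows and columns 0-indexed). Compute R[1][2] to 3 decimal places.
0.707

End-effector z-axis (col 2 of R) = (-0.7071,0.7071,-0.0000)
R[1][2] = 0.7071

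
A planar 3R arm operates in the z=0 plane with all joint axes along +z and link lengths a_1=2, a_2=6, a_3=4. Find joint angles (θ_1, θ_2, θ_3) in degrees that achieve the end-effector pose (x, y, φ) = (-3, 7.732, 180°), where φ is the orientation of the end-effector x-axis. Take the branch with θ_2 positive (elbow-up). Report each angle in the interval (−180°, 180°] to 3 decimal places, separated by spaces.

wrist centre = target − a_3·(cos φ, sin φ) = (1.0000, 7.7320)
cos θ_2 = (60.7838−2²−6²)/(2·2·6) = 0.8660; θ_2 = 30.0038° (elbow-up)
β = atan2(7.7320,1.0000) = 82.6307°; ψ = atan2(3.0003,7.1960) = 22.6336°
θ_1 = β − ψ = 59.9971°
θ_3 = φ − θ_1 − θ_2 = 89.9992° (wrapped to (-180°,180°])

59.997 30.004 89.999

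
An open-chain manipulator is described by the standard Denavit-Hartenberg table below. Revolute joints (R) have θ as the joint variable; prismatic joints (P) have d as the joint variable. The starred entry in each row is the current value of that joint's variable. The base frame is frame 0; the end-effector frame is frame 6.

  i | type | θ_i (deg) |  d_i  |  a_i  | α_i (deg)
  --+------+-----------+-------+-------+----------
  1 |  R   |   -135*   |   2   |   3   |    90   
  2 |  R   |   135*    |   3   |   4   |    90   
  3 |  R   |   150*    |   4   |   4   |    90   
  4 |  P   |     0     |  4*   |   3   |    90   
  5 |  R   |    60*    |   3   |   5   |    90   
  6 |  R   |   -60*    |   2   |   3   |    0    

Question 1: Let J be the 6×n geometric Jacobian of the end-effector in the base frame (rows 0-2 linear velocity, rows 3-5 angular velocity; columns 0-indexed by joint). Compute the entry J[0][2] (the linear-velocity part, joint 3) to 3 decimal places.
-2.445

axis z_2 = (-0.5000,-0.5000,0.7071); lever o_n−o_2 = (-14.3507,4.6904,-1.7424)
cross product → J_v[:, 2] = (-2.4454,-11.0187,-9.5206)
J_ω[:, 2] = z_2
entry J[0][2] = -2.4454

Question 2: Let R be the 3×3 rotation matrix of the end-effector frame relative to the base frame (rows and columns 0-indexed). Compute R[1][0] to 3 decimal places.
-0.079

End-effector x-axis (col 0 of R) = (-0.7866,-0.0795,0.6124)
R[1][0] = -0.0795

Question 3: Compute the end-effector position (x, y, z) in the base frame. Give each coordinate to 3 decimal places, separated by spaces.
after link 1: o_1 = (-2.1213, -2.1213, 2.0000)
after link 2: o_2 = (-2.2426, 2.0000, 4.8284)
after link 3: o_3 = (-7.3889, -0.3178, 5.2074)
after link 4: o_4 = (-11.1981, 2.8933, 4.7845)
after link 5: o_5 = (-13.2336, 7.9288, 2.6631)
after link 6: o_6 = (-16.5933, 6.6904, 3.0860)

-16.593 6.690 3.086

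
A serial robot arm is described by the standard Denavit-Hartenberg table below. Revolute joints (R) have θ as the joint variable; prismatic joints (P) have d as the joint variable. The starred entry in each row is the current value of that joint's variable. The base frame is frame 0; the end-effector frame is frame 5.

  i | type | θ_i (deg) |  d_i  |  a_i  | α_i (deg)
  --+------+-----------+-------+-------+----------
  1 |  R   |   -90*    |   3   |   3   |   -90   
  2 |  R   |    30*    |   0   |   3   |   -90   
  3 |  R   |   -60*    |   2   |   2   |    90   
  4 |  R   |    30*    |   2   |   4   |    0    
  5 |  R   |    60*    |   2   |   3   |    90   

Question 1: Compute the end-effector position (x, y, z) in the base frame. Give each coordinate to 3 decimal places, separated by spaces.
after link 1: o_1 = (0.0000, -3.0000, 3.0000)
after link 2: o_2 = (0.0000, -5.5981, 1.5000)
after link 3: o_3 = (1.7321, -5.4641, -0.7321)
after link 4: o_4 = (5.7321, -4.4641, -2.4641)
after link 5: o_5 = (6.7321, -1.4641, -4.1962)

6.732 -1.464 -4.196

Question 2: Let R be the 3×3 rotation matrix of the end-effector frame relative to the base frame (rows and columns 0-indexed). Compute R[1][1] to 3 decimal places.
0.750

End-effector y-axis (col 1 of R) = (0.5000,0.7500,0.4330)
R[1][1] = 0.7500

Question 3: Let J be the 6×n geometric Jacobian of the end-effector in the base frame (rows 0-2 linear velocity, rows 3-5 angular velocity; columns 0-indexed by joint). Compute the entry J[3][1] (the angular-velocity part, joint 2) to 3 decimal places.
axis z_1 = (1.0000,0.0000,0.0000); lever o_n−o_1 = (6.7321,1.5359,-7.1962)
cross product → J_v[:, 1] = (-0.0000,7.1962,1.5359)
J_ω[:, 1] = z_1
entry J[3][1] = 1.0000

1.000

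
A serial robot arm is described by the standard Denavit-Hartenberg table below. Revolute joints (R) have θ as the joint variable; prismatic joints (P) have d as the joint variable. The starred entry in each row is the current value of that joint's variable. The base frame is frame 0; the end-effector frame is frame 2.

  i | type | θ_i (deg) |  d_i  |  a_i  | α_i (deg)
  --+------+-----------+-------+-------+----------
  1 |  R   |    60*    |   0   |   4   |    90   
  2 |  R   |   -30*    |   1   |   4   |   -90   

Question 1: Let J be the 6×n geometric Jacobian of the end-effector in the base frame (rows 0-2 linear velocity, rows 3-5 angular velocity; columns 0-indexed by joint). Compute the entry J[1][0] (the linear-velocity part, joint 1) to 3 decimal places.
axis z_0 = ẑ; lever o_n−o_0 = (4.5981,5.9641,-2.0000)
cross product → J_v[:, 0] = (-5.9641,4.5981,0.0000)
J_ω[:, 0] = z_0
entry J[1][0] = 4.5981

4.598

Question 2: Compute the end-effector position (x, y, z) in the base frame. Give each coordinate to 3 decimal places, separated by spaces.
after link 1: o_1 = (2.0000, 3.4641, 0.0000)
after link 2: o_2 = (4.5981, 5.9641, -2.0000)

4.598 5.964 -2.000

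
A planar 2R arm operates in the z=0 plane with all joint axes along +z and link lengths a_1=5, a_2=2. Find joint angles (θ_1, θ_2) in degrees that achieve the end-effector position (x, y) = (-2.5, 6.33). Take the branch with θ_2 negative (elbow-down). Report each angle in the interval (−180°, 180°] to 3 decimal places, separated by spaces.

cos θ_2 = (46.3189−5²−2²)/(2·5·2) = 0.8659; θ_2 = -30.0092° (elbow-down)
β = atan2(6.3300,-2.5000) = 111.5513°; ψ = atan2(-1.0003,6.7319) = -8.4516°
θ_1 = β − ψ = 120.0029°

120.003 -30.009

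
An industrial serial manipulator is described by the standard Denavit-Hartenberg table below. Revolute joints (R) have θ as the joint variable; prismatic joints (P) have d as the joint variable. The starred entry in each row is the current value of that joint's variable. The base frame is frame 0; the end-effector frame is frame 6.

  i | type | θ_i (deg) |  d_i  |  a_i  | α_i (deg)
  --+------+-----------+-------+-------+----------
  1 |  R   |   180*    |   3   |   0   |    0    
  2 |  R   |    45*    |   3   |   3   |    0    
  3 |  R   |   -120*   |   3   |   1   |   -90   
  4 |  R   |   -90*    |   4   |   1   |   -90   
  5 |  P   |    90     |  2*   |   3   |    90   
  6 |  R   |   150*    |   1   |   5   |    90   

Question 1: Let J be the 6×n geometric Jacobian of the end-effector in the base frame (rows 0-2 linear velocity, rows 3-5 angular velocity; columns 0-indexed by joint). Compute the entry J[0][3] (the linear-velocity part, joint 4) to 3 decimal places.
-0.518

axis z_3 = (-0.9659,-0.2588,0.0000); lever o_n−o_3 = (-6.3132,2.9671,2.0000)
cross product → J_v[:, 3] = (-0.5176,1.9319,-4.5000)
J_ω[:, 3] = z_3
entry J[0][3] = -0.5176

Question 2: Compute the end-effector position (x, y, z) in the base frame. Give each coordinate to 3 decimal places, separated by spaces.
after link 1: o_1 = (0.0000, 0.0000, 3.0000)
after link 2: o_2 = (-2.1213, -2.1213, 6.0000)
after link 3: o_3 = (-2.3801, -1.1554, 9.0000)
after link 4: o_4 = (-6.2438, -2.1907, 10.0000)
after link 5: o_5 = (-3.8637, 0.5176, 10.0000)
after link 6: o_6 = (-8.6933, 1.8117, 11.0000)

-8.693 1.812 11.000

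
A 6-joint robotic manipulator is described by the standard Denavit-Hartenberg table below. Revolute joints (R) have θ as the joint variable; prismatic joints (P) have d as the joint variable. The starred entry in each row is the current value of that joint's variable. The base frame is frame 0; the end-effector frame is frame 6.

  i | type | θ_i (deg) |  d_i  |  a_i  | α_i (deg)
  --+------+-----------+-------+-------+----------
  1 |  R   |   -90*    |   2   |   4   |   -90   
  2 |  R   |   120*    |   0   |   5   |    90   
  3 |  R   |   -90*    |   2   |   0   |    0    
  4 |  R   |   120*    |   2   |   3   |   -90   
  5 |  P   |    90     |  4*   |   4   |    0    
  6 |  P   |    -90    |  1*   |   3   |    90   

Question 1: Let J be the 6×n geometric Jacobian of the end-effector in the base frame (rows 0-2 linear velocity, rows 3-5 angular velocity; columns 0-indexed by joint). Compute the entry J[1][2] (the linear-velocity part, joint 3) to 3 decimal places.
-3.665

axis z_2 = (0.0000,-0.8660,-0.5000); lever o_n−o_2 = (7.3301,1.3481,-2.3349)
cross product → J_v[:, 2] = (2.6962,-3.6651,6.3481)
J_ω[:, 2] = z_2
entry J[1][2] = -3.6651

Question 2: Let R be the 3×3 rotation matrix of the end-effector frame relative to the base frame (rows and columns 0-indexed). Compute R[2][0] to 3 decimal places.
End-effector x-axis (col 0 of R) = (0.5000,0.4330,-0.7500)
R[2][0] = -0.7500

-0.750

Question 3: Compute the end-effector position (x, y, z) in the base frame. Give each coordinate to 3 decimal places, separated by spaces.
7.330 -0.152 -4.665

after link 1: o_1 = (0.0000, -4.0000, 2.0000)
after link 2: o_2 = (0.0000, -1.5000, -2.3301)
after link 3: o_3 = (0.0000, -3.2321, -3.3301)
after link 4: o_4 = (1.5000, -3.6651, -6.5801)
after link 5: o_5 = (4.9641, -1.2010, -2.8481)
after link 6: o_6 = (7.3301, -0.1519, -4.6651)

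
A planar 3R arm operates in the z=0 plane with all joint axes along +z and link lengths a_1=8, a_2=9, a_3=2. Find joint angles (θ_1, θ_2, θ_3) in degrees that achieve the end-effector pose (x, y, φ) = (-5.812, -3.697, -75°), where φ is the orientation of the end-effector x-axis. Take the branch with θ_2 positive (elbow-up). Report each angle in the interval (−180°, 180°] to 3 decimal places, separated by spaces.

120.001 134.998 30.001

wrist centre = target − a_3·(cos φ, sin φ) = (-6.3296, -1.7651)
cos θ_2 = (43.1801−8²−9²)/(2·8·9) = -0.7071; θ_2 = 134.9981° (elbow-up)
β = atan2(-1.7651,-6.3296) = -164.4178°; ψ = atan2(6.3642,1.6363) = 75.5813°
θ_1 = β − ψ = -239.9991°
θ_3 = φ − θ_1 − θ_2 = 30.0011° (wrapped to (-180°,180°])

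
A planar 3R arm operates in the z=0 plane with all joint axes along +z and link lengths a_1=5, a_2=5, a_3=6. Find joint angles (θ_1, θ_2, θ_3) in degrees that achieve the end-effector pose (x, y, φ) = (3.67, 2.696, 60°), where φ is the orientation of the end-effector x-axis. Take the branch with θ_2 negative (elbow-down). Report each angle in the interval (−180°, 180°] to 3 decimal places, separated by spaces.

0.001 -149.998 -150.003

wrist centre = target − a_3·(cos φ, sin φ) = (0.6700, -2.5002)
cos θ_2 = (6.6997−5²−5²)/(2·5·5) = -0.8660; θ_2 = -149.9979° (elbow-down)
β = atan2(-2.5002,0.6700) = -74.9982°; ψ = atan2(-2.5002,0.6700) = -74.9989°
θ_1 = β − ψ = 0.0008°
θ_3 = φ − θ_1 − θ_2 = -150.0029° (wrapped to (-180°,180°])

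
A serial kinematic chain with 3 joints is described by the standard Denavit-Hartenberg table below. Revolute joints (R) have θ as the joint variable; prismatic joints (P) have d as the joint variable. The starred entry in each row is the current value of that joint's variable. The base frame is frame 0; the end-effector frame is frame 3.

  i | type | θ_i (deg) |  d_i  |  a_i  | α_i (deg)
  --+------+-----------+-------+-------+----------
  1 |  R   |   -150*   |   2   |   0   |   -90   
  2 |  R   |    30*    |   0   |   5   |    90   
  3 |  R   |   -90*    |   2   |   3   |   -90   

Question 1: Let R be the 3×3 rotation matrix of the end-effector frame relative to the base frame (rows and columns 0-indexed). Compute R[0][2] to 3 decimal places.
End-effector z-axis (col 2 of R) = (-0.7500,-0.4330,-0.5000)
R[0][2] = -0.7500

-0.750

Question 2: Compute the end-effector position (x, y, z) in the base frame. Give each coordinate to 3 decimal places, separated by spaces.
after link 1: o_1 = (0.0000, 0.0000, 2.0000)
after link 2: o_2 = (-3.7500, -2.1651, -0.5000)
after link 3: o_3 = (-6.1160, -0.0670, 1.2321)

-6.116 -0.067 1.232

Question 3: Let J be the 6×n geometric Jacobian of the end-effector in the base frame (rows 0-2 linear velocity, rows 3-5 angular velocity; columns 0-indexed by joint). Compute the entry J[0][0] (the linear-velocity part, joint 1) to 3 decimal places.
0.067

axis z_0 = ẑ; lever o_n−o_0 = (-6.1160,-0.0670,1.2321)
cross product → J_v[:, 0] = (0.0670,-6.1160,0.0000)
J_ω[:, 0] = z_0
entry J[0][0] = 0.0670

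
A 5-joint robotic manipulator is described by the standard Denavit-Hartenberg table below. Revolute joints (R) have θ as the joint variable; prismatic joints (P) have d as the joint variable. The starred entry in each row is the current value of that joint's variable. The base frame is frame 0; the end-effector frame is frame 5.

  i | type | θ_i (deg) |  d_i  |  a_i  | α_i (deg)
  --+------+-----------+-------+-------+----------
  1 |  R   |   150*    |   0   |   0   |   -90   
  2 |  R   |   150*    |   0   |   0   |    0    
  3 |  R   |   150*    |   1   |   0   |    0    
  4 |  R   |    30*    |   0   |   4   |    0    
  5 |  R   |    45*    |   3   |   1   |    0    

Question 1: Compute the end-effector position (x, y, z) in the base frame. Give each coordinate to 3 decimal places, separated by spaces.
after link 1: o_1 = (0.0000, 0.0000, 0.0000)
after link 2: o_2 = (0.0000, 0.0000, 0.0000)
after link 3: o_3 = (-0.5000, -0.8660, 0.0000)
after link 4: o_4 = (-3.5000, 0.8660, 2.0000)
after link 5: o_5 = (-5.8365, -1.2491, 1.7412)

-5.837 -1.249 1.741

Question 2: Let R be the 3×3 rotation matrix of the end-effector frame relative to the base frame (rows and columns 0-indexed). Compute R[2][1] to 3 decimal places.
-0.966

End-effector y-axis (col 1 of R) = (0.2241,-0.1294,-0.9659)
R[2][1] = -0.9659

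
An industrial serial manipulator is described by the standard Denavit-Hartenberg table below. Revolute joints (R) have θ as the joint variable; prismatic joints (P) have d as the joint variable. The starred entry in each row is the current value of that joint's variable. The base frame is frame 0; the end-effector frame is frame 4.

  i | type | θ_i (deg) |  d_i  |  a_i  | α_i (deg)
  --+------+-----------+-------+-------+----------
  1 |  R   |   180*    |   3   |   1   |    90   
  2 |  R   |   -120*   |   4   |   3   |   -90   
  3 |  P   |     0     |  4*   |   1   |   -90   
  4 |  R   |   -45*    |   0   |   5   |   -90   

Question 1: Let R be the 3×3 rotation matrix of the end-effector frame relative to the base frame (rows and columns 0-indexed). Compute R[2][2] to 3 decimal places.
End-effector z-axis (col 2 of R) = (0.9659,-0.0000,-0.2588)
R[2][2] = -0.2588

-0.259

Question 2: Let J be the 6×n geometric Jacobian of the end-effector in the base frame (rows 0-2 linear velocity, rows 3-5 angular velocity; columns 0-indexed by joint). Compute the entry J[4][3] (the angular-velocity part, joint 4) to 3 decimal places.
-1.000

axis z_3 = (-0.0000,-1.0000,-0.0000); lever o_n−o_3 = (-1.2941,0.0000,-4.8296)
cross product → J_v[:, 3] = (4.8296,-0.0000,-1.2941)
J_ω[:, 3] = z_3
entry J[4][3] = -1.0000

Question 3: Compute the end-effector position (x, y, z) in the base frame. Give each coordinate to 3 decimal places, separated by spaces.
-3.758 4.000 -7.294

after link 1: o_1 = (-1.0000, 0.0000, 3.0000)
after link 2: o_2 = (0.5000, 4.0000, 0.4019)
after link 3: o_3 = (-2.4641, 4.0000, -2.4641)
after link 4: o_4 = (-3.7582, 4.0000, -7.2937)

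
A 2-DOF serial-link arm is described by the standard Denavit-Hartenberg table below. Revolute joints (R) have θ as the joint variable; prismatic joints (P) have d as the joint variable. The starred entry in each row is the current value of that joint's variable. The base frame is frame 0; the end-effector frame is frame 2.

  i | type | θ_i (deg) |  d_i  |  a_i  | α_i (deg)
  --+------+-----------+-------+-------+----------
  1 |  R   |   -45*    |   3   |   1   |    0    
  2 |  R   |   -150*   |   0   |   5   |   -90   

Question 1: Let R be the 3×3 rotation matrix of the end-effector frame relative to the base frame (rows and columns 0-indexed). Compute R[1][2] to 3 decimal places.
-0.966

End-effector z-axis (col 2 of R) = (-0.2588,-0.9659,0.0000)
R[1][2] = -0.9659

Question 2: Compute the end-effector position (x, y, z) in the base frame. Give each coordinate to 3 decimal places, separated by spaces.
after link 1: o_1 = (0.7071, -0.7071, 3.0000)
after link 2: o_2 = (-4.1225, 0.5870, 3.0000)

-4.123 0.587 3.000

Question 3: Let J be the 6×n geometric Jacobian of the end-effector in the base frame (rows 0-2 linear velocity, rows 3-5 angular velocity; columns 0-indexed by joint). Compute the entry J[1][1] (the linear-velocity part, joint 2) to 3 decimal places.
axis z_1 = (0.0000,0.0000,1.0000); lever o_n−o_1 = (-4.8296,1.2941,0.0000)
cross product → J_v[:, 1] = (-1.2941,-4.8296,0.0000)
J_ω[:, 1] = z_1
entry J[1][1] = -4.8296

-4.830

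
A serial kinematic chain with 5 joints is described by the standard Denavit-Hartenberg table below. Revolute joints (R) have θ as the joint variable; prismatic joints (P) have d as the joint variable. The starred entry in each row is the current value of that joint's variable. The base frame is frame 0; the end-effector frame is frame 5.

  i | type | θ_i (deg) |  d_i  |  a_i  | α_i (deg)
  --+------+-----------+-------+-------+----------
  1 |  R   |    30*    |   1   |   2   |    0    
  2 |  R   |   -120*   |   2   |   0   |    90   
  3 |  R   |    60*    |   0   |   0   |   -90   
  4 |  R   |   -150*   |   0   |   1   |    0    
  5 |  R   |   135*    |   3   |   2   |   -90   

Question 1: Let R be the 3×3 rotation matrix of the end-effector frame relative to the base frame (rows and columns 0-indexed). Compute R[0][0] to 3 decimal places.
End-effector x-axis (col 0 of R) = (-0.2588,-0.4830,0.8365)
R[0][0] = -0.2588

-0.259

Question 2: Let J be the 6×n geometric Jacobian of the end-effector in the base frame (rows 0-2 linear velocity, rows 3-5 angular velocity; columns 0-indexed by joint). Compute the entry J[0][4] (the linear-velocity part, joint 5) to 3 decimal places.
1.932

axis z_4 = (-0.0000,0.8660,0.5000); lever o_n−o_4 = (-0.5176,1.6322,3.1730)
cross product → J_v[:, 4] = (1.9319,-0.2588,0.4483)
J_ω[:, 4] = z_4
entry J[0][4] = 1.9319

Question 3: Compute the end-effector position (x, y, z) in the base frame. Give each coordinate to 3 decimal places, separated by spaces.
0.714 3.065 5.423

after link 1: o_1 = (1.7321, 1.0000, 1.0000)
after link 2: o_2 = (1.7321, 1.0000, 3.0000)
after link 3: o_3 = (1.7321, 1.0000, 3.0000)
after link 4: o_4 = (1.2321, 1.4330, 2.2500)
after link 5: o_5 = (0.7144, 3.0652, 5.4230)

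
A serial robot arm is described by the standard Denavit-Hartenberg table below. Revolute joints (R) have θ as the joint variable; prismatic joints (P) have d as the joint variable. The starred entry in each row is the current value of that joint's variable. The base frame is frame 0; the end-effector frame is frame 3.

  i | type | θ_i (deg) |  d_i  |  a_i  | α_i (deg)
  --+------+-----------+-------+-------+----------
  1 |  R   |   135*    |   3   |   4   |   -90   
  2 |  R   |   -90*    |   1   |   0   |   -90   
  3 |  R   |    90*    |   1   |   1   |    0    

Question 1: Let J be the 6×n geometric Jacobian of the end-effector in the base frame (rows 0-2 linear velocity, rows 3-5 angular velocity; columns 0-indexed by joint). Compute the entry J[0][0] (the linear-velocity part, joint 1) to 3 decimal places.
-3.536

axis z_0 = ẑ; lever o_n−o_0 = (-3.5355,3.5355,3.0000)
cross product → J_v[:, 0] = (-3.5355,-3.5355,0.0000)
J_ω[:, 0] = z_0
entry J[0][0] = -3.5355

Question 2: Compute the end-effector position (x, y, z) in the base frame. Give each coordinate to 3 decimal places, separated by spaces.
-3.536 3.536 3.000

after link 1: o_1 = (-2.8284, 2.8284, 3.0000)
after link 2: o_2 = (-3.5355, 2.1213, 3.0000)
after link 3: o_3 = (-3.5355, 3.5355, 3.0000)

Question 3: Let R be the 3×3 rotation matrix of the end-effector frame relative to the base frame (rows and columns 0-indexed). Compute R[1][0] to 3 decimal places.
End-effector x-axis (col 0 of R) = (0.7071,0.7071,0.0000)
R[1][0] = 0.7071

0.707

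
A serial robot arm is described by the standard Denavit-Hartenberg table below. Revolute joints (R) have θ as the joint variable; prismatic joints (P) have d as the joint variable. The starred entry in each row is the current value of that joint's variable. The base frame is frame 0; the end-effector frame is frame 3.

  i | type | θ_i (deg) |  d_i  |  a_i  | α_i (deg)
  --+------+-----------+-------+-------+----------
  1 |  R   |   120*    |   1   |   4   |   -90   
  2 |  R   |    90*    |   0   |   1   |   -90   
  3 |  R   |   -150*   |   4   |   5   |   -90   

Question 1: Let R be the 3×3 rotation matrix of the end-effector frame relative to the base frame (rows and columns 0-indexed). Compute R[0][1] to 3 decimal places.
-0.500

End-effector y-axis (col 1 of R) = (-0.5000,0.8660,0.0000)
R[0][1] = -0.5000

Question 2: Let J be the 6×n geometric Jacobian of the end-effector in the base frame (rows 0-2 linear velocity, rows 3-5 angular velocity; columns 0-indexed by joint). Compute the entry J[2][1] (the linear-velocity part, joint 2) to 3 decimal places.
4.000

axis z_1 = (-0.8660,-0.5000,0.0000); lever o_n−o_1 = (-0.1651,-4.7141,3.3301)
cross product → J_v[:, 1] = (-1.6651,2.8840,4.0000)
J_ω[:, 1] = z_1
entry J[2][1] = 4.0000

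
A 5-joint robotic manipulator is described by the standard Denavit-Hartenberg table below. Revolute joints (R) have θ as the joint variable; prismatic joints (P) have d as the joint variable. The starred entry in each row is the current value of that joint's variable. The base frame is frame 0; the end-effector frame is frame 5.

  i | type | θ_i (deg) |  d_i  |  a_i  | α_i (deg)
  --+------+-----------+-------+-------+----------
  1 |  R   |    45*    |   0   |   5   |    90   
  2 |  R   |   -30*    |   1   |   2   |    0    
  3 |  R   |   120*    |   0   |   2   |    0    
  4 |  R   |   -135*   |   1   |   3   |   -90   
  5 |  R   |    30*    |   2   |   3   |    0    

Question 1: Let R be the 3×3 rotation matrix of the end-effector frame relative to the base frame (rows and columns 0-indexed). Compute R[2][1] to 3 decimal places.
0.354

End-effector y-axis (col 1 of R) = (-0.8624,0.3624,0.3536)
R[2][1] = 0.3536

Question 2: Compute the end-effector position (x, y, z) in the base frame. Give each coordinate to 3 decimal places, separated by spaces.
8.913 8.206 -1.544

after link 1: o_1 = (3.5355, 3.5355, 0.0000)
after link 2: o_2 = (5.4674, 4.0532, -1.0000)
after link 3: o_3 = (5.4674, 4.0532, 1.0000)
after link 4: o_4 = (7.6745, 4.8461, -1.1213)
after link 5: o_5 = (8.9129, 8.2058, -1.5442)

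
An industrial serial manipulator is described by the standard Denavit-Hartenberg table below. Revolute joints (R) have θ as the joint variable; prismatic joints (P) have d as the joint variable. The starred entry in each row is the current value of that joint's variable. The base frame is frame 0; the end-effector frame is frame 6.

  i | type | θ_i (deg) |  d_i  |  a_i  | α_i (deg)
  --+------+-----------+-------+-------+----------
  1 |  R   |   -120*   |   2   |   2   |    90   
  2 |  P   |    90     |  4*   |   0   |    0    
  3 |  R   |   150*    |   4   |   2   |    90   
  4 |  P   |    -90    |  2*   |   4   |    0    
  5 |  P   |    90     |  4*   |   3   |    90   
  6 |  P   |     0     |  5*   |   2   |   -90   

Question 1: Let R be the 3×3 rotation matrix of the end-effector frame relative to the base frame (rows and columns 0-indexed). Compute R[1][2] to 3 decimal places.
0.750

End-effector z-axis (col 2 of R) = (0.4330,0.7500,0.5000)
R[1][2] = 0.7500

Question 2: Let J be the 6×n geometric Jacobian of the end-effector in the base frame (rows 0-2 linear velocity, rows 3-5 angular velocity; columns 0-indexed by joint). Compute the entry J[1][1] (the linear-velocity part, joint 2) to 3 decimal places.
0.500

prismatic axis z_1 = (-0.8660,0.5000,0.0000)
J_v[:, 1] = z_1; J_ω[:, 1] = (0,0,0)
entry J[1][1] = 0.5000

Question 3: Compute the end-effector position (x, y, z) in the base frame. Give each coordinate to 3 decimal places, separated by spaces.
after link 1: o_1 = (-1.0000, -1.7321, 2.0000)
after link 2: o_2 = (-4.4641, 0.2679, 2.0000)
after link 3: o_3 = (-7.4282, 3.1340, 0.2679)
after link 4: o_4 = (-3.0981, 2.6340, 1.2679)
after link 5: o_5 = (-0.6160, 6.9330, 0.6699)
after link 6: o_6 = (4.2141, 5.2990, -1.0622)

4.214 5.299 -1.062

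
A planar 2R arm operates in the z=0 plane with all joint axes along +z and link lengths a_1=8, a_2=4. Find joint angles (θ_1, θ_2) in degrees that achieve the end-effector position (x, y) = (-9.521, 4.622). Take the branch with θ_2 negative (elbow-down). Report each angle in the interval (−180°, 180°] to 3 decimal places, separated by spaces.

cos θ_2 = (112.0123−8²−4²)/(2·8·4) = 0.5002; θ_2 = -59.9873° (elbow-down)
β = atan2(4.6220,-9.5210) = 154.1056°; ψ = atan2(-3.4637,10.0008) = -19.1030°
θ_1 = β − ψ = 173.2086°

173.209 -59.987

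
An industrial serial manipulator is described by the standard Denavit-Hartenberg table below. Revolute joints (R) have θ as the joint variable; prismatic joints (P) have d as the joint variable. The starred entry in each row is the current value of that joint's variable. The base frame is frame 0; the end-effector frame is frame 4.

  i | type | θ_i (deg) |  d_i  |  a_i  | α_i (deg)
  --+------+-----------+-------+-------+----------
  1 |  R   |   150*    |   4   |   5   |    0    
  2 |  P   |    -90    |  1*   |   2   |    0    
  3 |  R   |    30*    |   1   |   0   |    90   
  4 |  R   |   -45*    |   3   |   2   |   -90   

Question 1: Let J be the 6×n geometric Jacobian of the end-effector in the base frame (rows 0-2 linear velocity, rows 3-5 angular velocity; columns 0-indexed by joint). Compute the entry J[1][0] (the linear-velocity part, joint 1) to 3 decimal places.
axis z_0 = ẑ; lever o_n−o_0 = (-0.3301,5.6463,4.5858)
cross product → J_v[:, 0] = (-5.6463,-0.3301,0.0000)
J_ω[:, 0] = z_0
entry J[1][0] = -0.3301

-0.330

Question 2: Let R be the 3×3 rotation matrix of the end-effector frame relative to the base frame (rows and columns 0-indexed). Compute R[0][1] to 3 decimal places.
End-effector y-axis (col 1 of R) = (-1.0000,-0.0000,-0.0000)
R[0][1] = -1.0000

-1.000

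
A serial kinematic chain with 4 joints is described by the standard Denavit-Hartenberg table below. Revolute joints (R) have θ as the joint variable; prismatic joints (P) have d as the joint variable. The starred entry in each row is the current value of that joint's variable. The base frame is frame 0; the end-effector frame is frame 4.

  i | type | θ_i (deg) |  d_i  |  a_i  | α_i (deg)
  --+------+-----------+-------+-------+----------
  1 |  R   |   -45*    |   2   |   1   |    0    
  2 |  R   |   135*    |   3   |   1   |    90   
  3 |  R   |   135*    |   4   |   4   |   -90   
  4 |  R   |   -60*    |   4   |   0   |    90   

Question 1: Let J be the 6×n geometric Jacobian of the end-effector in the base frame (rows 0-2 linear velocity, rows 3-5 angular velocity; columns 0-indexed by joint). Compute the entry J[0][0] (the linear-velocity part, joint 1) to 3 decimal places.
axis z_0 = ẑ; lever o_n−o_0 = (4.7071,-5.3640,5.0000)
cross product → J_v[:, 0] = (5.3640,4.7071,-0.0000)
J_ω[:, 0] = z_0
entry J[0][0] = 5.3640

5.364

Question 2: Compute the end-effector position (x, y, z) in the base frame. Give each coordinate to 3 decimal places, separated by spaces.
4.707 -5.364 5.000

after link 1: o_1 = (0.7071, -0.7071, 2.0000)
after link 2: o_2 = (0.7071, 0.2929, 5.0000)
after link 3: o_3 = (4.7071, -2.5355, 7.8284)
after link 4: o_4 = (4.7071, -5.3640, 5.0000)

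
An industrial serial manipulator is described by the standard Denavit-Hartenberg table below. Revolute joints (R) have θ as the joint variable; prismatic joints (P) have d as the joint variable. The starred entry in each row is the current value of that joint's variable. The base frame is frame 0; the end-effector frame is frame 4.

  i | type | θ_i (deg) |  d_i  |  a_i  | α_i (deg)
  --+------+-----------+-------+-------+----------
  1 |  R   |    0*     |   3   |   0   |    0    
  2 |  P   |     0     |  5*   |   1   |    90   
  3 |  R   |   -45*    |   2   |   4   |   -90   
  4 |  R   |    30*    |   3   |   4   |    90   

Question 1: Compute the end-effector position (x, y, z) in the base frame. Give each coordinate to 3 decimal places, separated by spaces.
after link 1: o_1 = (0.0000, 0.0000, 3.0000)
after link 2: o_2 = (1.0000, 0.0000, 8.0000)
after link 3: o_3 = (3.8284, -2.0000, 5.1716)
after link 4: o_4 = (8.3992, -0.0000, 4.8434)

8.399 -0.000 4.843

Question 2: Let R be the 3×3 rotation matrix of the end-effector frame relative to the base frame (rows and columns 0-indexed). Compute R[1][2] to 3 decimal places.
End-effector z-axis (col 2 of R) = (0.3536,-0.8660,-0.3536)
R[1][2] = -0.8660

-0.866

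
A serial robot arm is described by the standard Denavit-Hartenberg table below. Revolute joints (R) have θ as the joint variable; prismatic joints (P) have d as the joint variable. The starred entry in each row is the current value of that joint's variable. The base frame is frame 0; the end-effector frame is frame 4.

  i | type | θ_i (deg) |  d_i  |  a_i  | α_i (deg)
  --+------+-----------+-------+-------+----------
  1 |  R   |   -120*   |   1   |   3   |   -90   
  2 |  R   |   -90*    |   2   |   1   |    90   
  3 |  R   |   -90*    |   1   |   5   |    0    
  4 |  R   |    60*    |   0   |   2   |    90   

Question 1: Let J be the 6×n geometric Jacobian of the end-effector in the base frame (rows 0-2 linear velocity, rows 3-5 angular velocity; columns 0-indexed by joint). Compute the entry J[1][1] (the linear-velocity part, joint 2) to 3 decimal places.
-2.366

axis z_1 = (0.8660,-0.5000,0.0000); lever o_n−o_1 = (-2.9641,2.8660,2.7321)
cross product → J_v[:, 1] = (-1.3660,-2.3660,1.0000)
J_ω[:, 1] = z_1
entry J[1][1] = -2.3660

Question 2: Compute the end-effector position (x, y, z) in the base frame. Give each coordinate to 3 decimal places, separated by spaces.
-4.464 0.268 3.732

after link 1: o_1 = (-1.5000, -2.5981, 1.0000)
after link 2: o_2 = (0.2321, -3.5981, 2.0000)
after link 3: o_3 = (-3.5981, -0.2321, 2.0000)
after link 4: o_4 = (-4.4641, 0.2679, 3.7321)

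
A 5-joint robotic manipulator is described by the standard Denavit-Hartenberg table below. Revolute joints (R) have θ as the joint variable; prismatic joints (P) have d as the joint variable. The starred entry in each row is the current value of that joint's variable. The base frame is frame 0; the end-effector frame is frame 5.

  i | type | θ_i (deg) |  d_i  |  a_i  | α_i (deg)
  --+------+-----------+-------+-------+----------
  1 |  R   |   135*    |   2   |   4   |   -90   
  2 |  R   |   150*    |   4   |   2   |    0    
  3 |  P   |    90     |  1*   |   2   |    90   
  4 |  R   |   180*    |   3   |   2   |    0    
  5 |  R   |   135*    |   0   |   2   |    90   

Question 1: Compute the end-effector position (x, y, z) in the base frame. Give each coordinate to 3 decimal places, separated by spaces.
-1.802 -3.269 0.725

after link 1: o_1 = (-2.8284, 2.8284, 2.0000)
after link 2: o_2 = (-4.4321, -1.2247, 1.0000)
after link 3: o_3 = (-4.4321, -2.6390, 2.7321)
after link 4: o_4 = (-3.3021, -3.7690, -0.5000)
after link 5: o_5 = (-1.8021, -3.2690, 0.7247)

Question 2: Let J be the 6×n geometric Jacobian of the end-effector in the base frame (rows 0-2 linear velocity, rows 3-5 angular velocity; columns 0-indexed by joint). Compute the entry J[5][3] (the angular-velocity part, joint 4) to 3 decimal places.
-0.500

axis z_3 = (0.6124,-0.6124,-0.5000); lever o_n−o_3 = (2.6300,-0.6300,-2.0073)
cross product → J_v[:, 3] = (0.9142,-0.0858,1.2247)
J_ω[:, 3] = z_3
entry J[5][3] = -0.5000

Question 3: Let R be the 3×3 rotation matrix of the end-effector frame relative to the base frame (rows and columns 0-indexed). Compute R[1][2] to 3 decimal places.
End-effector z-axis (col 2 of R) = (0.2500,0.7500,-0.6124)
R[1][2] = 0.7500

0.750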